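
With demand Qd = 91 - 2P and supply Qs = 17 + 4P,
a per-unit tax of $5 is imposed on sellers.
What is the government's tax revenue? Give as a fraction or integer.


With tax on sellers, new supply: Qs' = 17 + 4(P - 5)
= 4P - 3
New equilibrium quantity:
Q_new = 179/3
Tax revenue = tax * Q_new = 5 * 179/3 = 895/3

895/3


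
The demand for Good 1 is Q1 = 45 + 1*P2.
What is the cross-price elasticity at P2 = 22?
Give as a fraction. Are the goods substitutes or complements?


dQ1/dP2 = 1
At P2 = 22: Q1 = 45 + 1*22 = 67
Exy = (dQ1/dP2)(P2/Q1) = 1 * 22 / 67 = 22/67
Since Exy > 0, the goods are substitutes.

22/67 (substitutes)


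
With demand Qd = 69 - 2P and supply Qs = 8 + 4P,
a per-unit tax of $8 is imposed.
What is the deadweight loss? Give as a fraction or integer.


Pre-tax equilibrium quantity: Q* = 146/3
Post-tax equilibrium quantity: Q_tax = 38
Reduction in quantity: Q* - Q_tax = 32/3
DWL = (1/2) * tax * (Q* - Q_tax)
DWL = (1/2) * 8 * 32/3 = 128/3

128/3


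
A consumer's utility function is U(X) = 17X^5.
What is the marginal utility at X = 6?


MU = dU/dX = 17*5*X^(5-1)
MU = 85*X^4
At X = 6:
MU = 85 * 6^4
MU = 85 * 1296 = 110160

110160


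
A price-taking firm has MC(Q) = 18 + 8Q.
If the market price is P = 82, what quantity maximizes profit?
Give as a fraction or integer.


In perfect competition, profit is maximized where P = MC.
82 = 18 + 8Q
64 = 8Q
Q* = 64/8 = 8

8


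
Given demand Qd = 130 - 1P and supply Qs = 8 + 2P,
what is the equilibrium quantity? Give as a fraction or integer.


First find equilibrium price:
130 - 1P = 8 + 2P
P* = 122/3 = 122/3
Then substitute into demand:
Q* = 130 - 1 * 122/3 = 268/3

268/3


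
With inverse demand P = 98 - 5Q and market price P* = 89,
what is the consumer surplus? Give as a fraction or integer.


Maximum willingness to pay (at Q=0): P_max = 98
Quantity demanded at P* = 89:
Q* = (98 - 89)/5 = 9/5
CS = (1/2) * Q* * (P_max - P*)
CS = (1/2) * 9/5 * (98 - 89)
CS = (1/2) * 9/5 * 9 = 81/10

81/10


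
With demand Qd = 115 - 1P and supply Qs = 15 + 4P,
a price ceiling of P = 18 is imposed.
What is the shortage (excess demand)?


At P = 18:
Qd = 115 - 1*18 = 97
Qs = 15 + 4*18 = 87
Shortage = Qd - Qs = 97 - 87 = 10

10


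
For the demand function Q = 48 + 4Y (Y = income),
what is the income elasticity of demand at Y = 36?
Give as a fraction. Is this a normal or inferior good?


dQ/dY = 4
At Y = 36: Q = 48 + 4*36 = 192
Ey = (dQ/dY)(Y/Q) = 4 * 36 / 192 = 3/4
Since Ey > 0, this is a normal good.

3/4 (normal good)


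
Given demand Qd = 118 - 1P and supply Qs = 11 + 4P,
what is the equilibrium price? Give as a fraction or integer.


At equilibrium, Qd = Qs.
118 - 1P = 11 + 4P
118 - 11 = 1P + 4P
107 = 5P
P* = 107/5 = 107/5

107/5


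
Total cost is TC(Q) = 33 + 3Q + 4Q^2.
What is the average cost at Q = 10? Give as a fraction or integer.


TC(10) = 33 + 3*10 + 4*10^2
TC(10) = 33 + 30 + 400 = 463
AC = TC/Q = 463/10 = 463/10

463/10


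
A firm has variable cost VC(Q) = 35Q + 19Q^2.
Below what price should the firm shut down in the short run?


AVC(Q) = VC(Q)/Q = 35 + 19Q
AVC is increasing in Q, so minimum AVC is at Q -> 0+.
Min AVC = 35
The firm should shut down if P < 35.

35


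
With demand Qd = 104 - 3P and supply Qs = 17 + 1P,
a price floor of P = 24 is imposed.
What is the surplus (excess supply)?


At P = 24:
Qd = 104 - 3*24 = 32
Qs = 17 + 1*24 = 41
Surplus = Qs - Qd = 41 - 32 = 9

9


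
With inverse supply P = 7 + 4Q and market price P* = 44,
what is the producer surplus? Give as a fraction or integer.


Minimum supply price (at Q=0): P_min = 7
Quantity supplied at P* = 44:
Q* = (44 - 7)/4 = 37/4
PS = (1/2) * Q* * (P* - P_min)
PS = (1/2) * 37/4 * (44 - 7)
PS = (1/2) * 37/4 * 37 = 1369/8

1369/8


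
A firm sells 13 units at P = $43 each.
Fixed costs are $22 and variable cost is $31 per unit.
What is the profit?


Total Revenue = P * Q = 43 * 13 = $559
Total Cost = FC + VC*Q = 22 + 31*13 = $425
Profit = TR - TC = 559 - 425 = $134

$134


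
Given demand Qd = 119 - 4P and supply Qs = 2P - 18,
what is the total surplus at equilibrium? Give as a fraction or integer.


Find equilibrium: 119 - 4P = 2P - 18
119 + 18 = 6P
P* = 137/6 = 137/6
Q* = 2*137/6 - 18 = 83/3
Inverse demand: P = 119/4 - Q/4, so P_max = 119/4
Inverse supply: P = 9 + Q/2, so P_min = 9
CS = (1/2) * 83/3 * (119/4 - 137/6) = 6889/72
PS = (1/2) * 83/3 * (137/6 - 9) = 6889/36
TS = CS + PS = 6889/72 + 6889/36 = 6889/24

6889/24


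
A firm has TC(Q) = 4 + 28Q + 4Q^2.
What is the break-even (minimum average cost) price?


AC(Q) = 4/Q + 28 + 4Q
To minimize: dAC/dQ = -4/Q^2 + 4 = 0
Q^2 = 4/4 = 1
Q* = 1
Min AC = 4/1 + 28 + 4*1
Min AC = 4 + 28 + 4 = 36

36


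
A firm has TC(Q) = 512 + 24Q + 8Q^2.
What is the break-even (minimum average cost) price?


AC(Q) = 512/Q + 24 + 8Q
To minimize: dAC/dQ = -512/Q^2 + 8 = 0
Q^2 = 512/8 = 64
Q* = 8
Min AC = 512/8 + 24 + 8*8
Min AC = 64 + 24 + 64 = 152

152


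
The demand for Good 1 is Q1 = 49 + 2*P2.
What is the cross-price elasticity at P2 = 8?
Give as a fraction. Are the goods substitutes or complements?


dQ1/dP2 = 2
At P2 = 8: Q1 = 49 + 2*8 = 65
Exy = (dQ1/dP2)(P2/Q1) = 2 * 8 / 65 = 16/65
Since Exy > 0, the goods are substitutes.

16/65 (substitutes)


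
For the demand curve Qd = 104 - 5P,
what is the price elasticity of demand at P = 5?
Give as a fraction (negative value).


dQ/dP = -5
At P = 5: Q = 104 - 5*5 = 79
E = (dQ/dP)(P/Q) = (-5)(5/79) = -25/79

-25/79


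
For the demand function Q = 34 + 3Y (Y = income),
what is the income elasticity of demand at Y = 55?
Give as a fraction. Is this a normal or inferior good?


dQ/dY = 3
At Y = 55: Q = 34 + 3*55 = 199
Ey = (dQ/dY)(Y/Q) = 3 * 55 / 199 = 165/199
Since Ey > 0, this is a normal good.

165/199 (normal good)


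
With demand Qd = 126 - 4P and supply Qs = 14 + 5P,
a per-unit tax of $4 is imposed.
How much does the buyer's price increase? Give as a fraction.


With a per-unit tax, the buyer's price increase depends on relative slopes.
Supply slope: d = 5, Demand slope: b = 4
Buyer's price increase = d * tax / (b + d)
= 5 * 4 / (4 + 5)
= 20 / 9 = 20/9

20/9


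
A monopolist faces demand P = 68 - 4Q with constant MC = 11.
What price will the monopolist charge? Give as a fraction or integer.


MR = 68 - 8Q
Set MR = MC: 68 - 8Q = 11
Q* = 57/8
Substitute into demand:
P* = 68 - 4*57/8 = 79/2

79/2


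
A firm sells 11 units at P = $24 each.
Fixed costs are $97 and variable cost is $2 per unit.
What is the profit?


Total Revenue = P * Q = 24 * 11 = $264
Total Cost = FC + VC*Q = 97 + 2*11 = $119
Profit = TR - TC = 264 - 119 = $145

$145


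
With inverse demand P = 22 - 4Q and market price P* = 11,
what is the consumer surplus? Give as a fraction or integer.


Maximum willingness to pay (at Q=0): P_max = 22
Quantity demanded at P* = 11:
Q* = (22 - 11)/4 = 11/4
CS = (1/2) * Q* * (P_max - P*)
CS = (1/2) * 11/4 * (22 - 11)
CS = (1/2) * 11/4 * 11 = 121/8

121/8


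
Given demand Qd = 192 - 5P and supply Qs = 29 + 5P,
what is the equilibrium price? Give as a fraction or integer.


At equilibrium, Qd = Qs.
192 - 5P = 29 + 5P
192 - 29 = 5P + 5P
163 = 10P
P* = 163/10 = 163/10

163/10


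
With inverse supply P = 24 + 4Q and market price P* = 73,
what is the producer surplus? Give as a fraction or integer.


Minimum supply price (at Q=0): P_min = 24
Quantity supplied at P* = 73:
Q* = (73 - 24)/4 = 49/4
PS = (1/2) * Q* * (P* - P_min)
PS = (1/2) * 49/4 * (73 - 24)
PS = (1/2) * 49/4 * 49 = 2401/8

2401/8


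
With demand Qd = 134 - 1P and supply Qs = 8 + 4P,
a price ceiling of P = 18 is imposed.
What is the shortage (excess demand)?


At P = 18:
Qd = 134 - 1*18 = 116
Qs = 8 + 4*18 = 80
Shortage = Qd - Qs = 116 - 80 = 36

36


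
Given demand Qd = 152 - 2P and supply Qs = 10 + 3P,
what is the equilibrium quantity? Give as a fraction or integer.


First find equilibrium price:
152 - 2P = 10 + 3P
P* = 142/5 = 142/5
Then substitute into demand:
Q* = 152 - 2 * 142/5 = 476/5

476/5


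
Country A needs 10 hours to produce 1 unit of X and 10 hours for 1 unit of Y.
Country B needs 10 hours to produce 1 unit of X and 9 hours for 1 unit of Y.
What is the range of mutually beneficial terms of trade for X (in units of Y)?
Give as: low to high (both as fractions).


Opportunity cost of X for Country A = hours_X / hours_Y = 10/10 = 1 units of Y
Opportunity cost of X for Country B = hours_X / hours_Y = 10/9 = 10/9 units of Y
Terms of trade must be between the two opportunity costs.
Range: 1 to 10/9

1 to 10/9


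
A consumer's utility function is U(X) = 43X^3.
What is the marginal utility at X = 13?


MU = dU/dX = 43*3*X^(3-1)
MU = 129*X^2
At X = 13:
MU = 129 * 13^2
MU = 129 * 169 = 21801

21801


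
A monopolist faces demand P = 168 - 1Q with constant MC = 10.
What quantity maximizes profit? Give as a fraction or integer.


TR = P*Q = (168 - 1Q)Q = 168Q - 1Q^2
MR = dTR/dQ = 168 - 2Q
Set MR = MC:
168 - 2Q = 10
158 = 2Q
Q* = 158/2 = 79

79


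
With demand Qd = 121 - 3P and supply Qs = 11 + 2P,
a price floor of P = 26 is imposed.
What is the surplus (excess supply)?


At P = 26:
Qd = 121 - 3*26 = 43
Qs = 11 + 2*26 = 63
Surplus = Qs - Qd = 63 - 43 = 20

20


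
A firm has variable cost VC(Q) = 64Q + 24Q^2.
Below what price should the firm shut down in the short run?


AVC(Q) = VC(Q)/Q = 64 + 24Q
AVC is increasing in Q, so minimum AVC is at Q -> 0+.
Min AVC = 64
The firm should shut down if P < 64.

64


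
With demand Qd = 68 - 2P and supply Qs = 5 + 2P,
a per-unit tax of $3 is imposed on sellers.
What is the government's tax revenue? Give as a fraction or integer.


With tax on sellers, new supply: Qs' = 5 + 2(P - 3)
= 2P - 1
New equilibrium quantity:
Q_new = 67/2
Tax revenue = tax * Q_new = 3 * 67/2 = 201/2

201/2


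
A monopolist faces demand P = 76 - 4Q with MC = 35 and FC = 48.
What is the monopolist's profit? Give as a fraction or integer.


MR = MC: 76 - 8Q = 35
Q* = 41/8
P* = 76 - 4*41/8 = 111/2
Profit = (P* - MC)*Q* - FC
= (111/2 - 35)*41/8 - 48
= 41/2*41/8 - 48
= 1681/16 - 48 = 913/16

913/16


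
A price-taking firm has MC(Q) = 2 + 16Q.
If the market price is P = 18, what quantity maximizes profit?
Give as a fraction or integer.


In perfect competition, profit is maximized where P = MC.
18 = 2 + 16Q
16 = 16Q
Q* = 16/16 = 1

1


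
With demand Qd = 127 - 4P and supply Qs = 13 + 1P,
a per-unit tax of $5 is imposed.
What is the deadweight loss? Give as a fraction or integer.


Pre-tax equilibrium quantity: Q* = 179/5
Post-tax equilibrium quantity: Q_tax = 159/5
Reduction in quantity: Q* - Q_tax = 4
DWL = (1/2) * tax * (Q* - Q_tax)
DWL = (1/2) * 5 * 4 = 10

10


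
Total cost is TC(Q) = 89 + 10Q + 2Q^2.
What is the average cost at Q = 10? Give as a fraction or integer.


TC(10) = 89 + 10*10 + 2*10^2
TC(10) = 89 + 100 + 200 = 389
AC = TC/Q = 389/10 = 389/10

389/10


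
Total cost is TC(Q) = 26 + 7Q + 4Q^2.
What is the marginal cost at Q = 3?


MC = dTC/dQ = 7 + 2*4*Q
At Q = 3:
MC = 7 + 8*3
MC = 7 + 24 = 31

31


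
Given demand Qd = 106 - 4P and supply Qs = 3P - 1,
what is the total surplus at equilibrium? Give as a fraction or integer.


Find equilibrium: 106 - 4P = 3P - 1
106 + 1 = 7P
P* = 107/7 = 107/7
Q* = 3*107/7 - 1 = 314/7
Inverse demand: P = 53/2 - Q/4, so P_max = 53/2
Inverse supply: P = 1/3 + Q/3, so P_min = 1/3
CS = (1/2) * 314/7 * (53/2 - 107/7) = 24649/98
PS = (1/2) * 314/7 * (107/7 - 1/3) = 49298/147
TS = CS + PS = 24649/98 + 49298/147 = 24649/42

24649/42


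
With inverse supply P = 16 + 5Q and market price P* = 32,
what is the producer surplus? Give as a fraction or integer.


Minimum supply price (at Q=0): P_min = 16
Quantity supplied at P* = 32:
Q* = (32 - 16)/5 = 16/5
PS = (1/2) * Q* * (P* - P_min)
PS = (1/2) * 16/5 * (32 - 16)
PS = (1/2) * 16/5 * 16 = 128/5

128/5


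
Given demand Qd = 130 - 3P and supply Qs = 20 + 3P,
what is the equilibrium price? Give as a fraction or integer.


At equilibrium, Qd = Qs.
130 - 3P = 20 + 3P
130 - 20 = 3P + 3P
110 = 6P
P* = 110/6 = 55/3

55/3


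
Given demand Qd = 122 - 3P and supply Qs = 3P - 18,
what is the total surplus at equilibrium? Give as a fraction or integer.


Find equilibrium: 122 - 3P = 3P - 18
122 + 18 = 6P
P* = 140/6 = 70/3
Q* = 3*70/3 - 18 = 52
Inverse demand: P = 122/3 - Q/3, so P_max = 122/3
Inverse supply: P = 6 + Q/3, so P_min = 6
CS = (1/2) * 52 * (122/3 - 70/3) = 1352/3
PS = (1/2) * 52 * (70/3 - 6) = 1352/3
TS = CS + PS = 1352/3 + 1352/3 = 2704/3

2704/3


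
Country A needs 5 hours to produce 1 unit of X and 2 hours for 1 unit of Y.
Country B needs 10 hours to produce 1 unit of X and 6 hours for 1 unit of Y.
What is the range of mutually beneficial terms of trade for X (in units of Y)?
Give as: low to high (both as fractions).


Opportunity cost of X for Country A = hours_X / hours_Y = 5/2 = 5/2 units of Y
Opportunity cost of X for Country B = hours_X / hours_Y = 10/6 = 5/3 units of Y
Terms of trade must be between the two opportunity costs.
Range: 5/3 to 5/2

5/3 to 5/2


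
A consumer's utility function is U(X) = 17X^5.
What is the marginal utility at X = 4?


MU = dU/dX = 17*5*X^(5-1)
MU = 85*X^4
At X = 4:
MU = 85 * 4^4
MU = 85 * 256 = 21760

21760


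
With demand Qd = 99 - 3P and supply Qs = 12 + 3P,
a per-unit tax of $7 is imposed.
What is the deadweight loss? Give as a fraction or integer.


Pre-tax equilibrium quantity: Q* = 111/2
Post-tax equilibrium quantity: Q_tax = 45
Reduction in quantity: Q* - Q_tax = 21/2
DWL = (1/2) * tax * (Q* - Q_tax)
DWL = (1/2) * 7 * 21/2 = 147/4

147/4


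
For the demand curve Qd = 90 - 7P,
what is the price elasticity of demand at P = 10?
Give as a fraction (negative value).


dQ/dP = -7
At P = 10: Q = 90 - 7*10 = 20
E = (dQ/dP)(P/Q) = (-7)(10/20) = -7/2

-7/2


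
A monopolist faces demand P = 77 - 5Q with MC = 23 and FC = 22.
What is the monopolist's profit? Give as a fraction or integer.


MR = MC: 77 - 10Q = 23
Q* = 27/5
P* = 77 - 5*27/5 = 50
Profit = (P* - MC)*Q* - FC
= (50 - 23)*27/5 - 22
= 27*27/5 - 22
= 729/5 - 22 = 619/5

619/5


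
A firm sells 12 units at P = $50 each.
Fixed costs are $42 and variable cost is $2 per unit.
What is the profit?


Total Revenue = P * Q = 50 * 12 = $600
Total Cost = FC + VC*Q = 42 + 2*12 = $66
Profit = TR - TC = 600 - 66 = $534

$534


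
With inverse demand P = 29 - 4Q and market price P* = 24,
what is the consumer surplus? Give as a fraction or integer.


Maximum willingness to pay (at Q=0): P_max = 29
Quantity demanded at P* = 24:
Q* = (29 - 24)/4 = 5/4
CS = (1/2) * Q* * (P_max - P*)
CS = (1/2) * 5/4 * (29 - 24)
CS = (1/2) * 5/4 * 5 = 25/8

25/8


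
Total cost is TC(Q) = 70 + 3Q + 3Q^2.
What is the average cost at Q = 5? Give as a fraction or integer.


TC(5) = 70 + 3*5 + 3*5^2
TC(5) = 70 + 15 + 75 = 160
AC = TC/Q = 160/5 = 32

32


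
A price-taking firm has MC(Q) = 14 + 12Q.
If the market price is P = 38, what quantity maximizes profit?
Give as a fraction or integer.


In perfect competition, profit is maximized where P = MC.
38 = 14 + 12Q
24 = 12Q
Q* = 24/12 = 2

2


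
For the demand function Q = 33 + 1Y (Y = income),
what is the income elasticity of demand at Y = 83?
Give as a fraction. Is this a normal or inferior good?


dQ/dY = 1
At Y = 83: Q = 33 + 1*83 = 116
Ey = (dQ/dY)(Y/Q) = 1 * 83 / 116 = 83/116
Since Ey > 0, this is a normal good.

83/116 (normal good)


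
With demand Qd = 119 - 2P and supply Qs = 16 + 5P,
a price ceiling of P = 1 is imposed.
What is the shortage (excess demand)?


At P = 1:
Qd = 119 - 2*1 = 117
Qs = 16 + 5*1 = 21
Shortage = Qd - Qs = 117 - 21 = 96

96


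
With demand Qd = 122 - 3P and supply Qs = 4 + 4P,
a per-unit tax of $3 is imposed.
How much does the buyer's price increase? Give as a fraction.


With a per-unit tax, the buyer's price increase depends on relative slopes.
Supply slope: d = 4, Demand slope: b = 3
Buyer's price increase = d * tax / (b + d)
= 4 * 3 / (3 + 4)
= 12 / 7 = 12/7

12/7


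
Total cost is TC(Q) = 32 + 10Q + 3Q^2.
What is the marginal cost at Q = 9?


MC = dTC/dQ = 10 + 2*3*Q
At Q = 9:
MC = 10 + 6*9
MC = 10 + 54 = 64

64


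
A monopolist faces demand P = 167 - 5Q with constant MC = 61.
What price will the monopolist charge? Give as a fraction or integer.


MR = 167 - 10Q
Set MR = MC: 167 - 10Q = 61
Q* = 53/5
Substitute into demand:
P* = 167 - 5*53/5 = 114

114


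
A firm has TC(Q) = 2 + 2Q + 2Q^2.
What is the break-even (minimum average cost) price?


AC(Q) = 2/Q + 2 + 2Q
To minimize: dAC/dQ = -2/Q^2 + 2 = 0
Q^2 = 2/2 = 1
Q* = 1
Min AC = 2/1 + 2 + 2*1
Min AC = 2 + 2 + 2 = 6

6


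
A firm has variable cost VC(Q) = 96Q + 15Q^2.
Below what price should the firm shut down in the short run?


AVC(Q) = VC(Q)/Q = 96 + 15Q
AVC is increasing in Q, so minimum AVC is at Q -> 0+.
Min AVC = 96
The firm should shut down if P < 96.

96


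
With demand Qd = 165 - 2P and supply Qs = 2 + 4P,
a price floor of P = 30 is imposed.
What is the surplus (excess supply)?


At P = 30:
Qd = 165 - 2*30 = 105
Qs = 2 + 4*30 = 122
Surplus = Qs - Qd = 122 - 105 = 17

17


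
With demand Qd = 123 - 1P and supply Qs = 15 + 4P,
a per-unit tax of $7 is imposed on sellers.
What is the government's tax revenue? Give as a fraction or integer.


With tax on sellers, new supply: Qs' = 15 + 4(P - 7)
= 4P - 13
New equilibrium quantity:
Q_new = 479/5
Tax revenue = tax * Q_new = 7 * 479/5 = 3353/5

3353/5


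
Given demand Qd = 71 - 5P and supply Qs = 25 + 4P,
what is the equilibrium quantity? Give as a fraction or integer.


First find equilibrium price:
71 - 5P = 25 + 4P
P* = 46/9 = 46/9
Then substitute into demand:
Q* = 71 - 5 * 46/9 = 409/9

409/9


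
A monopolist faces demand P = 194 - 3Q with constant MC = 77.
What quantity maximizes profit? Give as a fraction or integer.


TR = P*Q = (194 - 3Q)Q = 194Q - 3Q^2
MR = dTR/dQ = 194 - 6Q
Set MR = MC:
194 - 6Q = 77
117 = 6Q
Q* = 117/6 = 39/2

39/2


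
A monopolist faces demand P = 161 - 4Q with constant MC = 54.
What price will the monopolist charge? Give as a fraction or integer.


MR = 161 - 8Q
Set MR = MC: 161 - 8Q = 54
Q* = 107/8
Substitute into demand:
P* = 161 - 4*107/8 = 215/2

215/2


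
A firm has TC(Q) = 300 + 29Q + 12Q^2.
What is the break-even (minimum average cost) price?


AC(Q) = 300/Q + 29 + 12Q
To minimize: dAC/dQ = -300/Q^2 + 12 = 0
Q^2 = 300/12 = 25
Q* = 5
Min AC = 300/5 + 29 + 12*5
Min AC = 60 + 29 + 60 = 149

149


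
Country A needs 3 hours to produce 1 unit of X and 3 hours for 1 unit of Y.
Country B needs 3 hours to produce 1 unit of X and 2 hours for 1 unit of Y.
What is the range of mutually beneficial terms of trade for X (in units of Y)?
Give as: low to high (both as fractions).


Opportunity cost of X for Country A = hours_X / hours_Y = 3/3 = 1 units of Y
Opportunity cost of X for Country B = hours_X / hours_Y = 3/2 = 3/2 units of Y
Terms of trade must be between the two opportunity costs.
Range: 1 to 3/2

1 to 3/2


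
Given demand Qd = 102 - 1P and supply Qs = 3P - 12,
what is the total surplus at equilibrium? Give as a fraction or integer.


Find equilibrium: 102 - 1P = 3P - 12
102 + 12 = 4P
P* = 114/4 = 57/2
Q* = 3*57/2 - 12 = 147/2
Inverse demand: P = 102 - Q/1, so P_max = 102
Inverse supply: P = 4 + Q/3, so P_min = 4
CS = (1/2) * 147/2 * (102 - 57/2) = 21609/8
PS = (1/2) * 147/2 * (57/2 - 4) = 7203/8
TS = CS + PS = 21609/8 + 7203/8 = 7203/2

7203/2


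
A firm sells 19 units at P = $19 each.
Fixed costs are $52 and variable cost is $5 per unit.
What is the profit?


Total Revenue = P * Q = 19 * 19 = $361
Total Cost = FC + VC*Q = 52 + 5*19 = $147
Profit = TR - TC = 361 - 147 = $214

$214


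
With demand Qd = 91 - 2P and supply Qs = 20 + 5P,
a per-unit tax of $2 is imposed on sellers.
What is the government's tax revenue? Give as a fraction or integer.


With tax on sellers, new supply: Qs' = 20 + 5(P - 2)
= 10 + 5P
New equilibrium quantity:
Q_new = 475/7
Tax revenue = tax * Q_new = 2 * 475/7 = 950/7

950/7


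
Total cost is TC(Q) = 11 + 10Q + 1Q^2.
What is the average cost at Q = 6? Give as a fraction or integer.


TC(6) = 11 + 10*6 + 1*6^2
TC(6) = 11 + 60 + 36 = 107
AC = TC/Q = 107/6 = 107/6

107/6


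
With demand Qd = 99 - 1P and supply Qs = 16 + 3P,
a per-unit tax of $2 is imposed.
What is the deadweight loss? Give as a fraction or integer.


Pre-tax equilibrium quantity: Q* = 313/4
Post-tax equilibrium quantity: Q_tax = 307/4
Reduction in quantity: Q* - Q_tax = 3/2
DWL = (1/2) * tax * (Q* - Q_tax)
DWL = (1/2) * 2 * 3/2 = 3/2

3/2


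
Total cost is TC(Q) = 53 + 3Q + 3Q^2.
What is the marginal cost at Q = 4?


MC = dTC/dQ = 3 + 2*3*Q
At Q = 4:
MC = 3 + 6*4
MC = 3 + 24 = 27

27


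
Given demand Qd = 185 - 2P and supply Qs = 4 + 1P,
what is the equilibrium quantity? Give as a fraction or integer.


First find equilibrium price:
185 - 2P = 4 + 1P
P* = 181/3 = 181/3
Then substitute into demand:
Q* = 185 - 2 * 181/3 = 193/3

193/3


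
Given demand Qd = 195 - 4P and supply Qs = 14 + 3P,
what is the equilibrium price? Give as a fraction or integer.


At equilibrium, Qd = Qs.
195 - 4P = 14 + 3P
195 - 14 = 4P + 3P
181 = 7P
P* = 181/7 = 181/7

181/7


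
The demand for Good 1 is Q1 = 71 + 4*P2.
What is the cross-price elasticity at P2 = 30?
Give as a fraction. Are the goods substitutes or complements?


dQ1/dP2 = 4
At P2 = 30: Q1 = 71 + 4*30 = 191
Exy = (dQ1/dP2)(P2/Q1) = 4 * 30 / 191 = 120/191
Since Exy > 0, the goods are substitutes.

120/191 (substitutes)


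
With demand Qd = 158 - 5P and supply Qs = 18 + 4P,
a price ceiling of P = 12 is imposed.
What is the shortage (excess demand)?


At P = 12:
Qd = 158 - 5*12 = 98
Qs = 18 + 4*12 = 66
Shortage = Qd - Qs = 98 - 66 = 32

32


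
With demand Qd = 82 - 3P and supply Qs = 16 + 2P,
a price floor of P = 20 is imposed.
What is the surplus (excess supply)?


At P = 20:
Qd = 82 - 3*20 = 22
Qs = 16 + 2*20 = 56
Surplus = Qs - Qd = 56 - 22 = 34

34


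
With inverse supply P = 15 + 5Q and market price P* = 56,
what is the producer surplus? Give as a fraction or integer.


Minimum supply price (at Q=0): P_min = 15
Quantity supplied at P* = 56:
Q* = (56 - 15)/5 = 41/5
PS = (1/2) * Q* * (P* - P_min)
PS = (1/2) * 41/5 * (56 - 15)
PS = (1/2) * 41/5 * 41 = 1681/10

1681/10


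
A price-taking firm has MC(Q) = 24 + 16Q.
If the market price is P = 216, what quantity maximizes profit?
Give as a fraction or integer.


In perfect competition, profit is maximized where P = MC.
216 = 24 + 16Q
192 = 16Q
Q* = 192/16 = 12

12


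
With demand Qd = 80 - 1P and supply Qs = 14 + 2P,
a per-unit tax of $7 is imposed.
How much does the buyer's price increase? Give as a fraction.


With a per-unit tax, the buyer's price increase depends on relative slopes.
Supply slope: d = 2, Demand slope: b = 1
Buyer's price increase = d * tax / (b + d)
= 2 * 7 / (1 + 2)
= 14 / 3 = 14/3

14/3


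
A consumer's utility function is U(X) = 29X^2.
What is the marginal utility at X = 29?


MU = dU/dX = 29*2*X^(2-1)
MU = 58*X^1
At X = 29:
MU = 58 * 29^1
MU = 58 * 29 = 1682

1682


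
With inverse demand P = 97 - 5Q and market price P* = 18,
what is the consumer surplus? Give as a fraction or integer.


Maximum willingness to pay (at Q=0): P_max = 97
Quantity demanded at P* = 18:
Q* = (97 - 18)/5 = 79/5
CS = (1/2) * Q* * (P_max - P*)
CS = (1/2) * 79/5 * (97 - 18)
CS = (1/2) * 79/5 * 79 = 6241/10

6241/10


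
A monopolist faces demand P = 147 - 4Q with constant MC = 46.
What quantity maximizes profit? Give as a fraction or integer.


TR = P*Q = (147 - 4Q)Q = 147Q - 4Q^2
MR = dTR/dQ = 147 - 8Q
Set MR = MC:
147 - 8Q = 46
101 = 8Q
Q* = 101/8 = 101/8

101/8


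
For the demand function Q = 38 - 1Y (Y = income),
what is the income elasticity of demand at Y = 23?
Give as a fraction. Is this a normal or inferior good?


dQ/dY = -1
At Y = 23: Q = 38 - 1*23 = 15
Ey = (dQ/dY)(Y/Q) = -1 * 23 / 15 = -23/15
Since Ey < 0, this is a inferior good.

-23/15 (inferior good)


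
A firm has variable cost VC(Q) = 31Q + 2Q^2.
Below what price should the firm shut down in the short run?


AVC(Q) = VC(Q)/Q = 31 + 2Q
AVC is increasing in Q, so minimum AVC is at Q -> 0+.
Min AVC = 31
The firm should shut down if P < 31.

31


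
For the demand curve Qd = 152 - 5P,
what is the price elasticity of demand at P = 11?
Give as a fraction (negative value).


dQ/dP = -5
At P = 11: Q = 152 - 5*11 = 97
E = (dQ/dP)(P/Q) = (-5)(11/97) = -55/97

-55/97


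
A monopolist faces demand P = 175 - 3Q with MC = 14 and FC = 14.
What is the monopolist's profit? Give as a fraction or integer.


MR = MC: 175 - 6Q = 14
Q* = 161/6
P* = 175 - 3*161/6 = 189/2
Profit = (P* - MC)*Q* - FC
= (189/2 - 14)*161/6 - 14
= 161/2*161/6 - 14
= 25921/12 - 14 = 25753/12

25753/12


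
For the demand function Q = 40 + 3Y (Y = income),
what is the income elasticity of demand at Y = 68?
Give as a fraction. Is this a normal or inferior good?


dQ/dY = 3
At Y = 68: Q = 40 + 3*68 = 244
Ey = (dQ/dY)(Y/Q) = 3 * 68 / 244 = 51/61
Since Ey > 0, this is a normal good.

51/61 (normal good)


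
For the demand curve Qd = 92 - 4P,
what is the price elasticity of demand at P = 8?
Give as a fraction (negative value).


dQ/dP = -4
At P = 8: Q = 92 - 4*8 = 60
E = (dQ/dP)(P/Q) = (-4)(8/60) = -8/15

-8/15


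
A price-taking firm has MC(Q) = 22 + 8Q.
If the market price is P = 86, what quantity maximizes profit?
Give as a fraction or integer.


In perfect competition, profit is maximized where P = MC.
86 = 22 + 8Q
64 = 8Q
Q* = 64/8 = 8

8


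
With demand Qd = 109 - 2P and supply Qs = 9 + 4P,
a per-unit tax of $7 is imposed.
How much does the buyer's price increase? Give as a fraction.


With a per-unit tax, the buyer's price increase depends on relative slopes.
Supply slope: d = 4, Demand slope: b = 2
Buyer's price increase = d * tax / (b + d)
= 4 * 7 / (2 + 4)
= 28 / 6 = 14/3

14/3


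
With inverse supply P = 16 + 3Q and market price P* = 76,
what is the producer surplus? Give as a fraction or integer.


Minimum supply price (at Q=0): P_min = 16
Quantity supplied at P* = 76:
Q* = (76 - 16)/3 = 20
PS = (1/2) * Q* * (P* - P_min)
PS = (1/2) * 20 * (76 - 16)
PS = (1/2) * 20 * 60 = 600

600


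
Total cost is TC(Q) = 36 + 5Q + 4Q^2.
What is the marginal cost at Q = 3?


MC = dTC/dQ = 5 + 2*4*Q
At Q = 3:
MC = 5 + 8*3
MC = 5 + 24 = 29

29


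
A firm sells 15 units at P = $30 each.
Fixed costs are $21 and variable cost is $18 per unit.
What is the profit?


Total Revenue = P * Q = 30 * 15 = $450
Total Cost = FC + VC*Q = 21 + 18*15 = $291
Profit = TR - TC = 450 - 291 = $159

$159


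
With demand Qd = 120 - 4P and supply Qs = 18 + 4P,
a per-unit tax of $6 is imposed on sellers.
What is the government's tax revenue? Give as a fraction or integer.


With tax on sellers, new supply: Qs' = 18 + 4(P - 6)
= 4P - 6
New equilibrium quantity:
Q_new = 57
Tax revenue = tax * Q_new = 6 * 57 = 342

342


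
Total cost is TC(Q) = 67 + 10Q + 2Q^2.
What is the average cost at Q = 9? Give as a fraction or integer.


TC(9) = 67 + 10*9 + 2*9^2
TC(9) = 67 + 90 + 162 = 319
AC = TC/Q = 319/9 = 319/9

319/9


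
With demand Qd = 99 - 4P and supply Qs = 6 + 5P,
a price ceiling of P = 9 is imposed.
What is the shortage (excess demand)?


At P = 9:
Qd = 99 - 4*9 = 63
Qs = 6 + 5*9 = 51
Shortage = Qd - Qs = 63 - 51 = 12

12


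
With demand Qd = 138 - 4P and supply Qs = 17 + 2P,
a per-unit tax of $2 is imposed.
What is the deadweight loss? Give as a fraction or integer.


Pre-tax equilibrium quantity: Q* = 172/3
Post-tax equilibrium quantity: Q_tax = 164/3
Reduction in quantity: Q* - Q_tax = 8/3
DWL = (1/2) * tax * (Q* - Q_tax)
DWL = (1/2) * 2 * 8/3 = 8/3

8/3


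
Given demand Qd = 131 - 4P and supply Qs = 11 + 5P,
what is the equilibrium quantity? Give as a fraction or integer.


First find equilibrium price:
131 - 4P = 11 + 5P
P* = 120/9 = 40/3
Then substitute into demand:
Q* = 131 - 4 * 40/3 = 233/3

233/3


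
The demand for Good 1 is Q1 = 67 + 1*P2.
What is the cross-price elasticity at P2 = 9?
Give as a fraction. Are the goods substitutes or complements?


dQ1/dP2 = 1
At P2 = 9: Q1 = 67 + 1*9 = 76
Exy = (dQ1/dP2)(P2/Q1) = 1 * 9 / 76 = 9/76
Since Exy > 0, the goods are substitutes.

9/76 (substitutes)


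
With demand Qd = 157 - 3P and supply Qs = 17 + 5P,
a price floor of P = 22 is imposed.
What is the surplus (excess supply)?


At P = 22:
Qd = 157 - 3*22 = 91
Qs = 17 + 5*22 = 127
Surplus = Qs - Qd = 127 - 91 = 36

36


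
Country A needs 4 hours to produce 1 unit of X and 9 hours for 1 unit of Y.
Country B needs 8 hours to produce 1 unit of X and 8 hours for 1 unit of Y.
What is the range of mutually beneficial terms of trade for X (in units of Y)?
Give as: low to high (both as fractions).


Opportunity cost of X for Country A = hours_X / hours_Y = 4/9 = 4/9 units of Y
Opportunity cost of X for Country B = hours_X / hours_Y = 8/8 = 1 units of Y
Terms of trade must be between the two opportunity costs.
Range: 4/9 to 1

4/9 to 1


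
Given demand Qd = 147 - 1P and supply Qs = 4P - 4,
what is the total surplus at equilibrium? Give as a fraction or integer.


Find equilibrium: 147 - 1P = 4P - 4
147 + 4 = 5P
P* = 151/5 = 151/5
Q* = 4*151/5 - 4 = 584/5
Inverse demand: P = 147 - Q/1, so P_max = 147
Inverse supply: P = 1 + Q/4, so P_min = 1
CS = (1/2) * 584/5 * (147 - 151/5) = 170528/25
PS = (1/2) * 584/5 * (151/5 - 1) = 42632/25
TS = CS + PS = 170528/25 + 42632/25 = 42632/5

42632/5


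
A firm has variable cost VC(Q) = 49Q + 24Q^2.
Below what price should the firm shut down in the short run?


AVC(Q) = VC(Q)/Q = 49 + 24Q
AVC is increasing in Q, so minimum AVC is at Q -> 0+.
Min AVC = 49
The firm should shut down if P < 49.

49


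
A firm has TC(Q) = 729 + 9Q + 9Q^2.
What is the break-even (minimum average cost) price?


AC(Q) = 729/Q + 9 + 9Q
To minimize: dAC/dQ = -729/Q^2 + 9 = 0
Q^2 = 729/9 = 81
Q* = 9
Min AC = 729/9 + 9 + 9*9
Min AC = 81 + 9 + 81 = 171

171


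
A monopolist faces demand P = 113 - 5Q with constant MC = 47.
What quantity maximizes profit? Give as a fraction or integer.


TR = P*Q = (113 - 5Q)Q = 113Q - 5Q^2
MR = dTR/dQ = 113 - 10Q
Set MR = MC:
113 - 10Q = 47
66 = 10Q
Q* = 66/10 = 33/5

33/5


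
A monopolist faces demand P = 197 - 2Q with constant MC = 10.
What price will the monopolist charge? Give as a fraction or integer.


MR = 197 - 4Q
Set MR = MC: 197 - 4Q = 10
Q* = 187/4
Substitute into demand:
P* = 197 - 2*187/4 = 207/2

207/2


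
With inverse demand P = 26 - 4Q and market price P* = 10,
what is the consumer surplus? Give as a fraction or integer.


Maximum willingness to pay (at Q=0): P_max = 26
Quantity demanded at P* = 10:
Q* = (26 - 10)/4 = 4
CS = (1/2) * Q* * (P_max - P*)
CS = (1/2) * 4 * (26 - 10)
CS = (1/2) * 4 * 16 = 32

32


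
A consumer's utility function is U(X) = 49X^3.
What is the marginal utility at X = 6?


MU = dU/dX = 49*3*X^(3-1)
MU = 147*X^2
At X = 6:
MU = 147 * 6^2
MU = 147 * 36 = 5292

5292


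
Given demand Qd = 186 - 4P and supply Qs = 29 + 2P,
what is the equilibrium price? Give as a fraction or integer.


At equilibrium, Qd = Qs.
186 - 4P = 29 + 2P
186 - 29 = 4P + 2P
157 = 6P
P* = 157/6 = 157/6

157/6


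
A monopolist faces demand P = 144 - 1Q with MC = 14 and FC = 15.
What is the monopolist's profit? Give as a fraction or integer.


MR = MC: 144 - 2Q = 14
Q* = 65
P* = 144 - 1*65 = 79
Profit = (P* - MC)*Q* - FC
= (79 - 14)*65 - 15
= 65*65 - 15
= 4225 - 15 = 4210

4210


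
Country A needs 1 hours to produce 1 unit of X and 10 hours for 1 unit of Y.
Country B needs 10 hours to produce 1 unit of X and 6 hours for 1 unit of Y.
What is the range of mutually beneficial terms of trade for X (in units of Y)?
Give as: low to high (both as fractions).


Opportunity cost of X for Country A = hours_X / hours_Y = 1/10 = 1/10 units of Y
Opportunity cost of X for Country B = hours_X / hours_Y = 10/6 = 5/3 units of Y
Terms of trade must be between the two opportunity costs.
Range: 1/10 to 5/3

1/10 to 5/3


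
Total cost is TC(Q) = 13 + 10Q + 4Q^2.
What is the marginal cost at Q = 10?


MC = dTC/dQ = 10 + 2*4*Q
At Q = 10:
MC = 10 + 8*10
MC = 10 + 80 = 90

90


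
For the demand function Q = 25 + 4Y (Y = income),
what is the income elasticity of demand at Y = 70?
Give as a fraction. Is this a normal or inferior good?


dQ/dY = 4
At Y = 70: Q = 25 + 4*70 = 305
Ey = (dQ/dY)(Y/Q) = 4 * 70 / 305 = 56/61
Since Ey > 0, this is a normal good.

56/61 (normal good)


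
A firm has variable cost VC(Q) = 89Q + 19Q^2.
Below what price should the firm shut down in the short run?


AVC(Q) = VC(Q)/Q = 89 + 19Q
AVC is increasing in Q, so minimum AVC is at Q -> 0+.
Min AVC = 89
The firm should shut down if P < 89.

89


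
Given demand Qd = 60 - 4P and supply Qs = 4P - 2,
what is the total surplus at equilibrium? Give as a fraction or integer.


Find equilibrium: 60 - 4P = 4P - 2
60 + 2 = 8P
P* = 62/8 = 31/4
Q* = 4*31/4 - 2 = 29
Inverse demand: P = 15 - Q/4, so P_max = 15
Inverse supply: P = 1/2 + Q/4, so P_min = 1/2
CS = (1/2) * 29 * (15 - 31/4) = 841/8
PS = (1/2) * 29 * (31/4 - 1/2) = 841/8
TS = CS + PS = 841/8 + 841/8 = 841/4

841/4


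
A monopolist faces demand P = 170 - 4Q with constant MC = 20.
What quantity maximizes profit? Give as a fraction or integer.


TR = P*Q = (170 - 4Q)Q = 170Q - 4Q^2
MR = dTR/dQ = 170 - 8Q
Set MR = MC:
170 - 8Q = 20
150 = 8Q
Q* = 150/8 = 75/4

75/4


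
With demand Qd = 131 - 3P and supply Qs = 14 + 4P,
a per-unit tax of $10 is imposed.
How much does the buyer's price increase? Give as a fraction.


With a per-unit tax, the buyer's price increase depends on relative slopes.
Supply slope: d = 4, Demand slope: b = 3
Buyer's price increase = d * tax / (b + d)
= 4 * 10 / (3 + 4)
= 40 / 7 = 40/7

40/7


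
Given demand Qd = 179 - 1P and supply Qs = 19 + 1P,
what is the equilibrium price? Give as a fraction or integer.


At equilibrium, Qd = Qs.
179 - 1P = 19 + 1P
179 - 19 = 1P + 1P
160 = 2P
P* = 160/2 = 80

80


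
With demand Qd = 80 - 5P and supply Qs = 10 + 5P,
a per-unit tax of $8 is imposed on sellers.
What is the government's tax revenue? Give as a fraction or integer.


With tax on sellers, new supply: Qs' = 10 + 5(P - 8)
= 5P - 30
New equilibrium quantity:
Q_new = 25
Tax revenue = tax * Q_new = 8 * 25 = 200

200


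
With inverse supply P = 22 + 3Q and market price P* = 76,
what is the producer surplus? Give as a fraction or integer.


Minimum supply price (at Q=0): P_min = 22
Quantity supplied at P* = 76:
Q* = (76 - 22)/3 = 18
PS = (1/2) * Q* * (P* - P_min)
PS = (1/2) * 18 * (76 - 22)
PS = (1/2) * 18 * 54 = 486

486


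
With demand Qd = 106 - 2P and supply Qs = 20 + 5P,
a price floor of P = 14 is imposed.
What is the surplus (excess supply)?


At P = 14:
Qd = 106 - 2*14 = 78
Qs = 20 + 5*14 = 90
Surplus = Qs - Qd = 90 - 78 = 12

12


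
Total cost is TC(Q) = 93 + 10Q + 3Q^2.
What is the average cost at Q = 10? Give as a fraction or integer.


TC(10) = 93 + 10*10 + 3*10^2
TC(10) = 93 + 100 + 300 = 493
AC = TC/Q = 493/10 = 493/10

493/10


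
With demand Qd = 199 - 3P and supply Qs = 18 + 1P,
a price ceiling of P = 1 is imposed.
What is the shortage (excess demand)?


At P = 1:
Qd = 199 - 3*1 = 196
Qs = 18 + 1*1 = 19
Shortage = Qd - Qs = 196 - 19 = 177

177


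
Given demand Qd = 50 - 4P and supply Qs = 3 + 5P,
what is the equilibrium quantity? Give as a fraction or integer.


First find equilibrium price:
50 - 4P = 3 + 5P
P* = 47/9 = 47/9
Then substitute into demand:
Q* = 50 - 4 * 47/9 = 262/9

262/9


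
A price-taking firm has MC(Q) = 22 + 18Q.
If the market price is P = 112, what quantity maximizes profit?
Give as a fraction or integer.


In perfect competition, profit is maximized where P = MC.
112 = 22 + 18Q
90 = 18Q
Q* = 90/18 = 5

5


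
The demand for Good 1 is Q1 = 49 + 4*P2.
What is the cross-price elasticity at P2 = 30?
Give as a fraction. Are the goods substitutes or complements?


dQ1/dP2 = 4
At P2 = 30: Q1 = 49 + 4*30 = 169
Exy = (dQ1/dP2)(P2/Q1) = 4 * 30 / 169 = 120/169
Since Exy > 0, the goods are substitutes.

120/169 (substitutes)


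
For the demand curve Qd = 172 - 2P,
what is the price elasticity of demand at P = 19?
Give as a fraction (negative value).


dQ/dP = -2
At P = 19: Q = 172 - 2*19 = 134
E = (dQ/dP)(P/Q) = (-2)(19/134) = -19/67

-19/67


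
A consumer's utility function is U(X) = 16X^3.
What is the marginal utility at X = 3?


MU = dU/dX = 16*3*X^(3-1)
MU = 48*X^2
At X = 3:
MU = 48 * 3^2
MU = 48 * 9 = 432

432


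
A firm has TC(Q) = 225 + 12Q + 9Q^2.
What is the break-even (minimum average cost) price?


AC(Q) = 225/Q + 12 + 9Q
To minimize: dAC/dQ = -225/Q^2 + 9 = 0
Q^2 = 225/9 = 25
Q* = 5
Min AC = 225/5 + 12 + 9*5
Min AC = 45 + 12 + 45 = 102

102


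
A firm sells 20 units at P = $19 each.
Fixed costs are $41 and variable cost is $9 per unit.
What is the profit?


Total Revenue = P * Q = 19 * 20 = $380
Total Cost = FC + VC*Q = 41 + 9*20 = $221
Profit = TR - TC = 380 - 221 = $159

$159


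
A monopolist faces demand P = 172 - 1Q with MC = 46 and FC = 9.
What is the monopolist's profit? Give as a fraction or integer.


MR = MC: 172 - 2Q = 46
Q* = 63
P* = 172 - 1*63 = 109
Profit = (P* - MC)*Q* - FC
= (109 - 46)*63 - 9
= 63*63 - 9
= 3969 - 9 = 3960

3960


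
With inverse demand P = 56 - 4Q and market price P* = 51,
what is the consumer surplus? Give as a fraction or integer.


Maximum willingness to pay (at Q=0): P_max = 56
Quantity demanded at P* = 51:
Q* = (56 - 51)/4 = 5/4
CS = (1/2) * Q* * (P_max - P*)
CS = (1/2) * 5/4 * (56 - 51)
CS = (1/2) * 5/4 * 5 = 25/8

25/8


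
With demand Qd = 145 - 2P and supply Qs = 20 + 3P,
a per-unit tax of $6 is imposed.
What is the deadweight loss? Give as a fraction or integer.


Pre-tax equilibrium quantity: Q* = 95
Post-tax equilibrium quantity: Q_tax = 439/5
Reduction in quantity: Q* - Q_tax = 36/5
DWL = (1/2) * tax * (Q* - Q_tax)
DWL = (1/2) * 6 * 36/5 = 108/5

108/5


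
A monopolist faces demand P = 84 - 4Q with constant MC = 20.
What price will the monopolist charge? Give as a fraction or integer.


MR = 84 - 8Q
Set MR = MC: 84 - 8Q = 20
Q* = 8
Substitute into demand:
P* = 84 - 4*8 = 52

52


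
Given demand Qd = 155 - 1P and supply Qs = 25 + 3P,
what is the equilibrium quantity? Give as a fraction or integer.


First find equilibrium price:
155 - 1P = 25 + 3P
P* = 130/4 = 65/2
Then substitute into demand:
Q* = 155 - 1 * 65/2 = 245/2

245/2


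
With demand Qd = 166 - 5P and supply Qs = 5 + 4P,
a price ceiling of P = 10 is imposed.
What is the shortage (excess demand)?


At P = 10:
Qd = 166 - 5*10 = 116
Qs = 5 + 4*10 = 45
Shortage = Qd - Qs = 116 - 45 = 71

71


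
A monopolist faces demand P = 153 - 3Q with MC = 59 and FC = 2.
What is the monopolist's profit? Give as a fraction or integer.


MR = MC: 153 - 6Q = 59
Q* = 47/3
P* = 153 - 3*47/3 = 106
Profit = (P* - MC)*Q* - FC
= (106 - 59)*47/3 - 2
= 47*47/3 - 2
= 2209/3 - 2 = 2203/3

2203/3


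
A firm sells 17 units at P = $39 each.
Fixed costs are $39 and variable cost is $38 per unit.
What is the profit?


Total Revenue = P * Q = 39 * 17 = $663
Total Cost = FC + VC*Q = 39 + 38*17 = $685
Profit = TR - TC = 663 - 685 = $-22

$-22


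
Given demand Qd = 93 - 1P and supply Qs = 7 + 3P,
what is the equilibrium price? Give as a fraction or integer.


At equilibrium, Qd = Qs.
93 - 1P = 7 + 3P
93 - 7 = 1P + 3P
86 = 4P
P* = 86/4 = 43/2

43/2


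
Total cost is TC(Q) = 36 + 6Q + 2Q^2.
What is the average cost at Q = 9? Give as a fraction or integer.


TC(9) = 36 + 6*9 + 2*9^2
TC(9) = 36 + 54 + 162 = 252
AC = TC/Q = 252/9 = 28

28


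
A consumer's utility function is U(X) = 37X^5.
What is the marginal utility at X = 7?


MU = dU/dX = 37*5*X^(5-1)
MU = 185*X^4
At X = 7:
MU = 185 * 7^4
MU = 185 * 2401 = 444185

444185
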